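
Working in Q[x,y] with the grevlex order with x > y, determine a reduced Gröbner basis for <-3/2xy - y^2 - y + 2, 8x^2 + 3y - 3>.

G = {y^3 + 91/32y^2 + 3x - 59/32y - 2, x^2 + 3/8y - 3/8, xy + 2/3y^2 + 2/3y - 4/3}

Buchberger's algorithm terminates because the ascending chain of leading-term ideals stabilizes.

f_1 = -3/2xy - y^2 - y + 2, LT = xy.
f_2 = 8x^2 + 3y - 3, LT = x^2.

S(f_1,f_2): lcm = x^2y. S = 2/3xy^2 + 2/3xy - 3/8y^2 - 4/3x + 3/8y.
  leading term xy^2: subtract (-4/9y)·f_1 from 2/3xy^2 + 2/3xy - 3/8y^2 - 4/3x + 3/8y → -4/9y^3 + 2/3xy - 59/72y^2 - 4/3x + 91/72y
  leading term y^3: no divisor's leading term divides it; move -4/9y^3 to the remainder.
  leading term xy: subtract (-4/9)·f_1 from 2/3xy - 59/72y^2 - 4/3x + 91/72y → -91/72y^2 - 4/3x + 59/72y + 8/9
  leading term y^2: no divisor's leading term divides it; move -91/72y^2 to the remainder.
  leading term x: no divisor's leading term divides it; move -4/3x to the remainder.
  leading term y: no divisor's leading term divides it; move 59/72y to the remainder.
  leading term 1: no divisor's leading term divides it; move 8/9 to the remainder.
  remainder -4/9y^3 - 91/72y^2 - 4/3x + 59/72y + 8/9 ≠ 0; add g_3 = -4/9y^3 - 91/72y^2 - 4/3x + 59/72y + 8/9 to the basis.

The other S-polynomials (S(f_1,g_3), S(f_2,g_3)) all reduce to 0 modulo the current basis, so we have a Gröbner basis.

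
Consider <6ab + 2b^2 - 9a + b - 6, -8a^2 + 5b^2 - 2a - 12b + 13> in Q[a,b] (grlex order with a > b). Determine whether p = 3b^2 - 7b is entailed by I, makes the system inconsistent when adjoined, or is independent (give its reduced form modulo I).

First compute the reduced Gröbner basis of I by Buchberger's algorithm.
f_1 = 6ab + 2b^2 - 9a + b - 6, LT = ab.
f_2 = -8a^2 + 5b^2 - 2a - 12b + 13, LT = a^2.

S(f_1,f_2): lcm = a^2b. S = 1/3ab^2 + 5/8b^3 - 3/2a^2 - 1/12ab - 3/2b^2 - a + 13/8b.
  leading term ab^2: subtract (1/18b)·f_1 from 1/3ab^2 + 5/8b^3 - 3/2a^2 - 1/12ab - 3/2b^2 - a + 13/8b → 37/72b^3 - 3/2a^2 + 5/12ab - 14/9b^2 - a + 47/24b
  leading term b^3: no divisor's leading term divides it; move 37/72b^3 to the remainder.
  leading term a^2: subtract (3/16)·f_2 from -3/2a^2 + 5/12ab - 14/9b^2 - a + 47/24b → 5/12ab - 359/144b^2 - 5/8a + 101/24b - 39/16
  leading term ab: subtract (5/72)·f_1 from 5/12ab - 359/144b^2 - 5/8a + 101/24b - 39/16 → -379/144b^2 + 149/36b - 97/48
  leading term b^2: no divisor's leading term divides it; move -379/144b^2 to the remainder.
  leading term b: no divisor's leading term divides it; move 149/36b to the remainder.
  leading term 1: no divisor's leading term divides it; move -97/48 to the remainder.
  remainder 37/72b^3 - 379/144b^2 + 149/36b - 97/48 ≠ 0; add h_3 = 37/72b^3 - 379/144b^2 + 149/36b - 97/48 to the basis.

The other S-polynomials (S(f_1,h_3), S(f_2,h_3)) all reduce to 0 modulo the current basis, so we have a Gröbner basis.
Inter-reduce: drop elements whose leading term is divisible by another's, tail-reduce, and make monic.
Reduced Gröbner basis: {b^3 - 379/74b^2 + 298/37b - 291/74, a^2 - 5/8b^2 + 1/4a + 3/2b - 13/8, ab + 1/3b^2 - 3/2a + 1/6b - 1}.
Label its elements g_1 = b^3 - 379/74b^2 + 298/37b - 291/74, g_2 = a^2 - 5/8b^2 + 1/4a + 3/2b - 13/8, g_3 = ab + 1/3b^2 - 3/2a + 1/6b - 1.

Reduce p = 3b^2 - 7b modulo G:
  leading term b^2: no divisor's leading term divides it; move 3b^2 to the remainder.
  leading term b: no divisor's leading term divides it; move -7b to the remainder.
  normal form = 3b^2 - 7b.
The normal form is nonzero, so p ∉ I. Since p minus its normal form lies in I, I + (p) = I + (r) where r = 3b^2 - 7b; decide whether this ideal is the whole ring.
Run Buchberger on G together with r (pairs among the g_i already reduce to 0 since G is a Gröbner basis):
g_1 = b^3 - 379/74b^2 + 298/37b - 291/74, LT = b^3.
g_2 = a^2 - 5/8b^2 + 1/4a + 3/2b - 13/8, LT = a^2.
g_3 = ab + 1/3b^2 - 3/2a + 1/6b - 1, LT = ab.
r = 3b^2 - 7b, LT = b^2.

S(g_1,r): lcm = b^3. S = -619/222b^2 + 298/37b - 291/74.
  leading term b^2: subtract (-619/666)·r from -619/222b^2 + 298/37b - 291/74 → 1031/666b - 291/74
  leading term b: no divisor's leading term divides it; move 1031/666b to the remainder.
  leading term 1: no divisor's leading term divides it; move -291/74 to the remainder.
  remainder 1031/666b - 291/74 ≠ 0; add m_5 = 1031/666b - 291/74 to the basis.

S(g_3,r): lcm = ab^2. S = 1/3b^3 + 5/6ab + 1/6b^2 - b.
  leading term b^3: subtract (1/3)·g_1 from 1/3b^3 + 5/6ab + 1/6b^2 - b → 5/6ab + 208/111b^2 - 409/111b + 97/74
  leading term ab: subtract (5/6)·g_3 from 5/6ab + 208/111b^2 - 409/111b + 97/74 → 1063/666b^2 + 5/4a - 5093/1332b + 238/111
  leading term b^2: subtract (1063/1998)·r from 1063/666b^2 + 5/4a - 5093/1332b + 238/111 → 5/4a - 397/3996b + 238/111
  leading term a: no divisor's leading term divides it; move 5/4a to the remainder.
  leading term b: subtract (-397/6186)·m_5 from -397/3996b + 238/111 → 23405/12372
  leading term 1: no divisor's leading term divides it; move 23405/12372 to the remainder.
  remainder 5/4a + 23405/12372 ≠ 0; add m_6 = 5/4a + 23405/12372 to the basis.

S(g_1,m_5): lcm = b^3. S = -196943/76294b^2 + 298/37b - 291/74.
  leading term b^2: subtract (-196943/228882)·r from -196943/76294b^2 + 298/37b - 291/74 → 464827/228882b - 291/74
  leading term b: subtract (1394481/1062961)·m_5 from 464827/228882b - 291/74 → 1303680/1062961
  leading term 1: no divisor's leading term divides it; move 1303680/1062961 to the remainder.
  remainder 1303680/1062961 ≠ 0; add m_7 = 1303680/1062961 to the basis.

The other S-polynomials (S(g_1,g_2), S(g_1,g_3), S(g_2,g_3), S(g_2,r), S(g_2,m_5), S(g_3,m_5), S(r,m_5), S(g_1,m_6), S(g_2,m_6), S(g_3,m_6), S(r,m_6), S(m_5,m_6), S(g_1,m_7), S(g_2,m_7), S(g_3,m_7), S(r,m_7), S(m_5,m_7), S(m_6,m_7)) all reduce to 0 modulo the current basis, so we have a Gröbner basis.
Inter-reduce: drop elements whose leading term is divisible by another's, tail-reduce, and make monic.
Reduced Gröbner basis: {1}.
The reduced Gröbner basis of I + (p) is {1}: the ideal is the whole ring, so the enlarged system has no common solution — adjoining p is inconsistent.

Adjoining 3b^2 - 7b makes the ideal the whole ring: the system is inconsistent.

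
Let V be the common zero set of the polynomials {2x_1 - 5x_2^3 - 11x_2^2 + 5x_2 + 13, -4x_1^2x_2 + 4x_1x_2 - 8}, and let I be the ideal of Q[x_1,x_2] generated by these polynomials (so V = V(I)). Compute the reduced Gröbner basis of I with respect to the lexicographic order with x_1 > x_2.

G = {x_1 - 5/2x_2^3 - 11/2x_2^2 + 5/2x_2 + 13/2, x_2^7 + 22/5x_2^6 + 71/25x_2^5 - 10x_2^4 - 283/25x_2^3 + 28/5x_2^2 + 39/5x_2 + 8/25}

f_1 = 2x_1 - 5x_2^3 - 11x_2^2 + 5x_2 + 13, LT = x_1.
f_2 = -4x_1^2x_2 + 4x_1x_2 - 8, LT = x_1^2x_2.

S(f_1,f_2): lcm = x_1^2x_2. S = -5/2x_1x_2^4 - 11/2x_1x_2^3 + 5/2x_1x_2^2 + 15/2x_1x_2 - 2.
  reduce S modulo (f_1, f_2):
  remainder -25/4x_2^7 - 55/2x_2^6 - 71/4x_2^5 + 125/2x_2^4 + 283/4x_2^3 - 35x_2^2 - 195/4x_2 - 2 ≠ 0; add g_3 = -25/4x_2^7 - 55/2x_2^6 - 71/4x_2^5 + 125/2x_2^4 + 283/4x_2^3 - 35x_2^2 - 195/4x_2 - 2 to the basis.

The other S-polynomials (S(f_1,g_3), S(f_2,g_3)) all reduce to 0 modulo the current basis, so we have a Gröbner basis.
Inter-reduce: drop elements whose leading term is divisible by another's, tail-reduce, and make monic.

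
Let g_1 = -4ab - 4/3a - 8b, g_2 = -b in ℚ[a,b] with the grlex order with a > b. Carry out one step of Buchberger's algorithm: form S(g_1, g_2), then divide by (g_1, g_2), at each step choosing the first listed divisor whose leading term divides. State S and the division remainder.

lcm(LM(g_1), LM(g_2)) = ab.
S = (lcm/LT(g_1))·g_1 − (lcm/LT(g_2))·g_2 = ⅓a + 2b.
Reduce S modulo (g_1, g_2) in that order:
  leading term a: no divisor's leading term divides it; move ⅓a to the remainder.
  leading term b: subtract (-2)·g_2 from 2b → 0
The remainder ⅓a is nonzero, so it would be added as the next basis element.
An S-polynomial is built so that the two leading terms cancel; whether anything survives reduction is exactly the Gröbner-basis criterion.

S(g_1, g_2) = ⅓a + 2b; remainder on division = ⅓a.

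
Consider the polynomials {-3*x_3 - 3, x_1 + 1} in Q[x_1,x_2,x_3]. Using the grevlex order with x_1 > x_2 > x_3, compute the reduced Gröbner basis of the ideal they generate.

Buchberger's algorithm terminates because the ascending chain of leading-term ideals stabilizes.

f_1 = -3*x_3 - 3, LT = x_3.
f_2 = x_1 + 1, LT = x_1.

The S-polynomials (S(f_1,f_2)) all reduce to 0 modulo the current basis, so we have a Gröbner basis.

G = {x_1 + 1, x_3 + 1}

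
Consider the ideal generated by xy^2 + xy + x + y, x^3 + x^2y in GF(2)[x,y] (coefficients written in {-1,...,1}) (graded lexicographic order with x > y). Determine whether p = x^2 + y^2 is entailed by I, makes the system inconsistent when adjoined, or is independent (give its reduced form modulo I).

First compute the reduced Gröbner basis of I by Buchberger's algorithm.
f_1 = xy^2 + xy + x + y, LT = xy^2.
f_2 = x^3 + x^2y, LT = x^3.

S(f_1,f_2): lcm = x^3y^2. S = x^2y^3 + x^3y + x^3 + x^2y.
  reduce S modulo (f_1, f_2):
  remainder x^2y + xy + x + y ≠ 0; add h_3 = x^2y + xy + x + y to the basis.

S(f_1,h_3): lcm = x^2y^2. S = x^2y + xy^2 + x^2 + y^2.
  reduce S modulo (f_1, f_2, h_3):
  remainder x^2 + y^2 ≠ 0; add h_4 = x^2 + y^2 to the basis.

S(f_1,h_4): lcm = x^2y^2. S = y^4 + x^2y + x^2 + xy.
  reduce S modulo (f_1, f_2, h_3, h_4):
  remainder y^4 + y^2 + x + y ≠ 0; add h_5 = y^4 + y^2 + x + y to the basis.

S(h_3,h_4): lcm = x^2y. S = y^3 + xy + x + y.
  reduce S modulo (f_1, f_2, h_3, h_4, h_5):
  remainder y^3 + xy + x + y ≠ 0; add h_6 = y^3 + xy + x + y to the basis.

The other S-polynomials (S(f_2,h_3), S(f_2,h_4), S(f_1,h_5), S(f_2,h_5), S(h_3,h_5), S(h_4,h_5), S(f_1,h_6), S(f_2,h_6), S(h_3,h_6), S(h_4,h_6), S(h_5,h_6)) all reduce to 0 modulo the current basis, so we have a Gröbner basis.
Inter-reduce: drop elements whose leading term is divisible by another's, tail-reduce, and make monic.
Reduced Gröbner basis: {xy^2 + xy + x + y, y^3 + xy + x + y, x^2 + y^2}.
Label its elements g_1 = xy^2 + xy + x + y, g_2 = y^3 + xy + x + y, g_3 = x^2 + y^2.

Reduce p = x^2 + y^2 modulo G:
  leading term x^2: subtract (1)·g_3 from x^2 + y^2 → 0
  normal form = 0.
Since the normal form is 0, p ∈ I.

Ideal membership is decidable via reduction modulo a Gröbner basis.

x^2 + y^2 lies in I (it reduces to 0).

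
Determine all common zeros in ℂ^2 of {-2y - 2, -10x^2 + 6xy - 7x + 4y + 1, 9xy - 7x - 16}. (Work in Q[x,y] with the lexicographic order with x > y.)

{(-1, -1)}

Compute a lex Gröbner basis by Buchberger's algorithm.
f_1 = -2y - 2, LT = y.
f_2 = -10x^2 + 6xy - 7x + 4y + 1, LT = x^2.
f_3 = 9xy - 7x - 16, LT = xy.

S(f_1,f_3): lcm = xy. S = 16/9x + 16/9.
  reduce S modulo (f_1, f_2, f_3):
  remainder 16/9x + 16/9 ≠ 0; add h_4 = 16/9x + 16/9 to the basis.

The other S-polynomials (S(f_1,f_2), S(f_2,f_3), S(f_1,h_4), S(f_2,h_4), S(f_3,h_4)) all reduce to 0 modulo the current basis, so we have a Gröbner basis.
Inter-reduce: drop elements whose leading term is divisible by another's, tail-reduce, and make monic.
Reduced Gröbner basis: {x + 1, y + 1}.

From the last basis element, y + 1 = 0, so y takes values in {-1}. Each choice, substituted upward through the basis, yields the corresponding point(s) of the solution set.
  y = -1: the earlier basis element becomes x + 1 = 0, giving x = -1 — point (-1, -1).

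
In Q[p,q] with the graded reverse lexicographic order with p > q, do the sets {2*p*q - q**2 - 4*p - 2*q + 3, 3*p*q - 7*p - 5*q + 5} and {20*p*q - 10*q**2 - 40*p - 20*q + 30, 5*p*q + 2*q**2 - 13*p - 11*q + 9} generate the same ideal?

Two ideals are equal iff their reduced Gröbner bases coincide (the reduced basis is unique for a fixed ordering).
Buchberger on the first generating set:
f_1 = 2*p*q - q**2 - 4*p - 2*q + 3, LT = p*q.
f_2 = 3*p*q - 7*p - 5*q + 5, LT = p*q.

S(f_1,f_2): lcm = p*q. S = -1/2*q**2 + 1/3*p + 2/3*q - 1/6.
  leading term q**2: no divisor's leading term divides it; move -1/2*q**2 to the remainder.
  leading term p: no divisor's leading term divides it; move 1/3*p to the remainder.
  leading term q: no divisor's leading term divides it; move 2/3*q to the remainder.
  leading term 1: no divisor's leading term divides it; move -1/6 to the remainder.
  remainder -1/2*q**2 + 1/3*p + 2/3*q - 1/6 ≠ 0; add g_3 = -1/2*q**2 + 1/3*p + 2/3*q - 1/6 to the basis.

S(f_1,g_3): lcm = p*q**2. S = -1/2*q**3 + 2/3*p**2 - 2/3*p*q - q**2 - 1/3*p + 3/2*q.
  leading term q**3: subtract (q)·g_3 from -1/2*q**3 + 2/3*p**2 - 2/3*p*q - q**2 - 1/3*p + 3/2*q → 2/3*p**2 - p*q - 5/3*q**2 - 1/3*p + 5/3*q
  leading term p**2: no divisor's leading term divides it; move 2/3*p**2 to the remainder.
  leading term p*q: subtract (-1/2)·f_1 from -p*q - 5/3*q**2 - 1/3*p + 5/3*q → -13/6*q**2 - 7/3*p + 2/3*q + 3/2
  leading term q**2: subtract (13/3)·g_3 from -13/6*q**2 - 7/3*p + 2/3*q + 3/2 → -34/9*p - 20/9*q + 20/9
  leading term p: no divisor's leading term divides it; move -34/9*p to the remainder.
  leading term q: no divisor's leading term divides it; move -20/9*q to the remainder.
  leading term 1: no divisor's leading term divides it; move 20/9 to the remainder.
  remainder 2/3*p**2 - 34/9*p - 20/9*q + 20/9 ≠ 0; add g_4 = 2/3*p**2 - 34/9*p - 20/9*q + 20/9 to the basis.

The other S-polynomials (S(f_2,g_3), S(f_1,g_4), S(f_2,g_4), S(g_3,g_4)) all reduce to 0 modulo the current basis, so we have a Gröbner basis.
Inter-reduce: drop elements whose leading term is divisible by another's, tail-reduce, and make monic.
Reduced Gröbner basis: {p**2 - 17/3*p - 10/3*q + 10/3, p*q - 7/3*p - 5/3*q + 5/3, q**2 - 2/3*p - 4/3*q + 1/3}.

Buchberger on the second generating set:
h_1 = 20*p*q - 10*q**2 - 40*p - 20*q + 30, LT = p*q.
h_2 = 5*p*q + 2*q**2 - 13*p - 11*q + 9, LT = p*q.

S(h_1,h_2): lcm = p*q. S = -9/10*q**2 + 3/5*p + 6/5*q - 3/10.
  leading term q**2: no divisor's leading term divides it; move -9/10*q**2 to the remainder.
  leading term p: no divisor's leading term divides it; move 3/5*p to the remainder.
  leading term q: no divisor's leading term divides it; move 6/5*q to the remainder.
  leading term 1: no divisor's leading term divides it; move -3/10 to the remainder.
  remainder -9/10*q**2 + 3/5*p + 6/5*q - 3/10 ≠ 0; add k_3 = -9/10*q**2 + 3/5*p + 6/5*q - 3/10 to the basis.

S(h_1,k_3): lcm = p*q**2. S = -1/2*q**3 + 2/3*p**2 - 2/3*p*q - q**2 - 1/3*p + 3/2*q.
  leading term q**3: subtract (5/9*q)·k_3 from -1/2*q**3 + 2/3*p**2 - 2/3*p*q - q**2 - 1/3*p + 3/2*q → 2/3*p**2 - p*q - 5/3*q**2 - 1/3*p + 5/3*q
  leading term p**2: no divisor's leading term divides it; move 2/3*p**2 to the remainder.
  leading term p*q: subtract (-1/20)·h_1 from -p*q - 5/3*q**2 - 1/3*p + 5/3*q → -13/6*q**2 - 7/3*p + 2/3*q + 3/2
  leading term q**2: subtract (65/27)·k_3 from -13/6*q**2 - 7/3*p + 2/3*q + 3/2 → -34/9*p - 20/9*q + 20/9
  leading term p: no divisor's leading term divides it; move -34/9*p to the remainder.
  leading term q: no divisor's leading term divides it; move -20/9*q to the remainder.
  leading term 1: no divisor's leading term divides it; move 20/9 to the remainder.
  remainder 2/3*p**2 - 34/9*p - 20/9*q + 20/9 ≠ 0; add k_4 = 2/3*p**2 - 34/9*p - 20/9*q + 20/9 to the basis.

The other S-polynomials (S(h_2,k_3), S(h_1,k_4), S(h_2,k_4), S(k_3,k_4)) all reduce to 0 modulo the current basis, so we have a Gröbner basis.
Inter-reduce: drop elements whose leading term is divisible by another's, tail-reduce, and make monic.
Reduced Gröbner basis: {p**2 - 17/3*p - 10/3*q + 10/3, p*q - 7/3*p - 5/3*q + 5/3, q**2 - 2/3*p - 4/3*q + 1/3}.

These coincide, so the ideals are equal.

Yes, the ideals are equal.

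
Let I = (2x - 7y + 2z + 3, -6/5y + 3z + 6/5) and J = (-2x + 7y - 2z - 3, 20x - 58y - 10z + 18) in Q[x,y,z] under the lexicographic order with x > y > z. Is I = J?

Two ideals are equal iff their reduced Gröbner bases coincide (the reduced basis is unique for a fixed ordering).
Buchberger on the first generating set:
f_1 = 2x - 7y + 2z + 3, LT = x.
f_2 = -6/5y + 3z + 6/5, LT = y.

The S-polynomials (S(f_1,f_2)) all reduce to 0 modulo the current basis, so we have a Gröbner basis.
Inter-reduce: drop elements whose leading term is divisible by another's, tail-reduce, and make monic.
Reduced Gröbner basis: {x - 31/4z - 2, y - 5/2z - 1}.

Buchberger on the second generating set:
h_1 = -2x + 7y - 2z - 3, LT = x.
h_2 = 20x - 58y - 10z + 18, LT = x.

S(h_1,h_2): lcm = x. S = -3/5y + 3/2z + 3/5.
  leading term y: no divisor's leading term divides it; move -3/5y to the remainder.
  leading term z: no divisor's leading term divides it; move 3/2z to the remainder.
  leading term 1: no divisor's leading term divides it; move 3/5 to the remainder.
  remainder -3/5y + 3/2z + 3/5 ≠ 0; add k_3 = -3/5y + 3/2z + 3/5 to the basis.

The other S-polynomials (S(h_1,k_3), S(h_2,k_3)) all reduce to 0 modulo the current basis, so we have a Gröbner basis.
Inter-reduce: drop elements whose leading term is divisible by another's, tail-reduce, and make monic.
Reduced Gröbner basis: {x - 31/4z - 2, y - 5/2z - 1}.

These coincide, so the ideals are equal.

Yes, the ideals are equal.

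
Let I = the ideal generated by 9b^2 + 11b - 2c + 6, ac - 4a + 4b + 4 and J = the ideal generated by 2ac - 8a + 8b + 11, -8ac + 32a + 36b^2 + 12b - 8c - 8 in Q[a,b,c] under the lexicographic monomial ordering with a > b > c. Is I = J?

No, the ideals differ.

Two ideals are equal iff their reduced Gröbner bases coincide (the reduced basis is unique for a fixed ordering).
Buchberger on the first generating set:
f_1 = 9b^2 + 11b - 2c + 6, LT = b^2.
f_2 = ac - 4a + 4b + 4, LT = ac.

The S-polynomials (S(f_1,f_2)) all reduce to 0 modulo the current basis, so we have a Gröbner basis.
Inter-reduce: drop elements whose leading term is divisible by another's, tail-reduce, and make monic.
Reduced Gröbner basis: {ac - 4a + 4b + 4, b^2 + 11/9b - 2/9c + 2/3}.

Buchberger on the second generating set:
h_1 = 2ac - 8a + 8b + 11, LT = ac.
h_2 = -8ac + 32a + 36b^2 + 12b - 8c - 8, LT = ac.

S(h_1,h_2): lcm = ac. S = 9/2b^2 + 11/2b - c + 9/2.
  leading term b^2: no divisor's leading term divides it; move 9/2b^2 to the remainder.
  leading term b: no divisor's leading term divides it; move 11/2b to the remainder.
  leading term c: no divisor's leading term divides it; move -c to the remainder.
  leading term 1: no divisor's leading term divides it; move 9/2 to the remainder.
  remainder 9/2b^2 + 11/2b - c + 9/2 ≠ 0; add k_3 = 9/2b^2 + 11/2b - c + 9/2 to the basis.

The other S-polynomials (S(h_1,k_3), S(h_2,k_3)) all reduce to 0 modulo the current basis, so we have a Gröbner basis.
Inter-reduce: drop elements whose leading term is divisible by another's, tail-reduce, and make monic.
Reduced Gröbner basis: {ac - 4a + 4b + 11/2, b^2 + 11/9b - 2/9c + 1}.

Since the reduced bases disagree, the two ideals are not the same.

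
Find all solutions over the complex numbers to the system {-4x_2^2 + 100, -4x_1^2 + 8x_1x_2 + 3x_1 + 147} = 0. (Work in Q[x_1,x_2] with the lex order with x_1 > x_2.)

{(-49/4, -5), (3, -5), (43/8 - sqrt(4201)/8, 5), (43/8 + sqrt(4201)/8, 5)}

Compute a lex Gröbner basis by Buchberger's algorithm.
f_1 = -4x_2^2 + 100, LT = x_2^2.
f_2 = -4x_1^2 + 8x_1x_2 + 3x_1 + 147, LT = x_1^2.

S(f_1,f_2): leading monomials are coprime, so the S-polynomial reduces to 0 (Buchberger's first criterion).
Every S-polynomial of the final basis reduces to 0, so we have a Gröbner basis.
Inter-reduce: drop elements whose leading term is divisible by another's, tail-reduce, and make monic.
Reduced Gröbner basis: {x_1^2 - 2x_1x_2 - 3/4x_1 - 147/4, x_2^2 - 25}.

A lex Gröbner basis eliminates variables successively. Here x_2^2 - 25 depends only on x_2, with roots {-5, 5}; lifting each root through the earlier basis elements recovers the full solutions.
  x_2 = -5: the earlier basis element becomes x_1^2 + 37/4x_1 - 147/4 = 0, giving x_1 = -49/4, 3 — points (-49/4, -5), (3, -5).
  x_2 = 5: the earlier basis element becomes x_1^2 - 43/4x_1 - 147/4 = 0, giving x_1 = 43/8 - sqrt(4201)/8, 43/8 + sqrt(4201)/8 — points (43/8 - sqrt(4201)/8, 5), (43/8 + sqrt(4201)/8, 5).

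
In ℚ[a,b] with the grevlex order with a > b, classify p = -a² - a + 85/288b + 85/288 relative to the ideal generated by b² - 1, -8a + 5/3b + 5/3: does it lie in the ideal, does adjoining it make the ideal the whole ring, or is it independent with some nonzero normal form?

-a² - a + 85/288b + 85/288 lies in I (it reduces to 0).

First compute the reduced Gröbner basis of I by Buchberger's algorithm.
f_1 = b² - 1, LT = b².
f_2 = -8a + 5/3b + 5/3, LT = a.

The S-polynomials (S(f_1,f_2)) all reduce to 0 modulo the current basis, so we have a Gröbner basis.
Inter-reduce: drop elements whose leading term is divisible by another's, tail-reduce, and make monic.
Reduced Gröbner basis: {b² - 1, a - 5/24b - 5/24}.
Label its elements g_1 = b² - 1, g_2 = a - 5/24b - 5/24.

Reduce p = -a² - a + 85/288b + 85/288 modulo G:
  leading term a²: subtract (-a)·g_2 from -a² - a + 85/288b + 85/288 → -5/24ab - 29/24a + 85/288b + 85/288
  leading term ab: subtract (-5/24b)·g_2 from -5/24ab - 29/24a + 85/288b + 85/288 → -25/576b² - 29/24a + 145/576b + 85/288
  leading term b²: subtract (-25/576)·g_1 from -25/576b² - 29/24a + 145/576b + 85/288 → -29/24a + 145/576b + 145/576
  leading term a: subtract (-29/24)·g_2 from -29/24a + 145/576b + 145/576 → 0
  normal form = 0.
Since the normal form is 0, p ∈ I.

The remainder on division by a Gröbner basis is unique — it is the normal form.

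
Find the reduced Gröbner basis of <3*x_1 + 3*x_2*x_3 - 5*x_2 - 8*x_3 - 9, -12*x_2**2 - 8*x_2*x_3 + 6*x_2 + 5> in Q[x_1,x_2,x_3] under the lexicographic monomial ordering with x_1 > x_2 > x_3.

G = {x_1 + x_2*x_3 - 5/3*x_2 - 8/3*x_3 - 3, x_2**2 + 2/3*x_2*x_3 - 1/2*x_2 - 5/12}

f_1 = 3*x_1 + 3*x_2*x_3 - 5*x_2 - 8*x_3 - 9, LT = x_1.
f_2 = -12*x_2**2 - 8*x_2*x_3 + 6*x_2 + 5, LT = x_2**2.

The S-polynomials (S(f_1,f_2)) all reduce to 0 modulo the current basis, so we have a Gröbner basis.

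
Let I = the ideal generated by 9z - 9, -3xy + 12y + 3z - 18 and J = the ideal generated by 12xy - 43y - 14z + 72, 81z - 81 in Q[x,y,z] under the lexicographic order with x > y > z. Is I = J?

Equality of ideals is decidable: compute both reduced Gröbner bases (unique for the ordering) and check whether they agree.
Buchberger on the first generating set:
f_1 = 9z - 9, LT = z.
f_2 = -3xy + 12y + 3z - 18, LT = xy.

The S-polynomials (S(f_1,f_2)) all reduce to 0 modulo the current basis, so we have a Gröbner basis.
Inter-reduce: drop elements whose leading term is divisible by another's, tail-reduce, and make monic.
Reduced Gröbner basis: {xy - 4y + 5, z - 1}.

Buchberger on the second generating set:
h_1 = 12xy - 43y - 14z + 72, LT = xy.
h_2 = 81z - 81, LT = z.

The S-polynomials (S(h_1,h_2)) all reduce to 0 modulo the current basis, so we have a Gröbner basis.
Inter-reduce: drop elements whose leading term is divisible by another's, tail-reduce, and make monic.
Reduced Gröbner basis: {xy - 43/12y + 29/6, z - 1}.

Since the reduced bases disagree, the two ideals are not the same.
The same test decides containment: I ⊆ J iff every generator of I reduces to 0 modulo a Gröbner basis of J.

No, the ideals differ.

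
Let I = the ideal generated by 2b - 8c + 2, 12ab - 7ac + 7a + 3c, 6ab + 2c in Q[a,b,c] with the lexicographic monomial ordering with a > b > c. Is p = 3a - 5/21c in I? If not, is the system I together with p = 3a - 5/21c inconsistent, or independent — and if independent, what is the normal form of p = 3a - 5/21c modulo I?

3a - 5/21c lies in I (it reduces to 0).

First compute the reduced Gröbner basis of I by Buchberger's algorithm.
f_1 = 2b - 8c + 2, LT = b.
f_2 = 12ab - 7ac + 7a + 3c, LT = ab.
f_3 = 6ab + 2c, LT = ab.

S(f_1,f_2): lcm = ab. S = -41/12ac + 5/12a - 1/4c.
  leading term ac: no divisor's leading term divides it; move -41/12ac to the remainder.
  leading term a: no divisor's leading term divides it; move 5/12a to the remainder.
  leading term c: no divisor's leading term divides it; move -1/4c to the remainder.
  remainder -41/12ac + 5/12a - 1/4c ≠ 0; add h_4 = -41/12ac + 5/12a - 1/4c to the basis.

S(f_1,f_3): lcm = ab. S = -4ac + a - 1/3c.
  leading term ac: subtract (48/41)·h_4 from -4ac + a - 1/3c → 21/41a - 5/123c
  leading term a: no divisor's leading term divides it; move 21/41a to the remainder.
  leading term c: no divisor's leading term divides it; move -5/123c to the remainder.
  remainder 21/41a - 5/123c ≠ 0; add h_5 = 21/41a - 5/123c to the basis.

S(f_3,h_4): lcm = abc. S = 5/41ab - 3/41bc + 1/3c^2.
  leading term ab: subtract (5/82a)·f_1 from 5/41ab - 3/41bc + 1/3c^2 → 20/41ac - 5/41a - 3/41bc + 1/3c^2
  leading term ac: subtract (-240/1681)·h_4 from 20/41ac - 5/41a - 3/41bc + 1/3c^2 → -105/1681a - 3/41bc + 1/3c^2 - 60/1681c
  leading term a: subtract (-5/41)·h_5 from -105/1681a - 3/41bc + 1/3c^2 - 60/1681c → -3/41bc + 1/3c^2 - 5/123c
  leading term bc: subtract (-3/82c)·f_1 from -3/41bc + 1/3c^2 - 5/123c → 5/123c^2 + 4/123c
  leading term c^2: no divisor's leading term divides it; move 5/123c^2 to the remainder.
  leading term c: no divisor's leading term divides it; move 4/123c to the remainder.
  remainder 5/123c^2 + 4/123c ≠ 0; add h_6 = 5/123c^2 + 4/123c to the basis.

The other S-polynomials (S(f_2,f_3), S(f_1,h_4), S(f_2,h_4), S(f_1,h_5), S(f_2,h_5), S(f_3,h_5), S(h_4,h_5), S(f_1,h_6), S(f_2,h_6), S(f_3,h_6), S(h_4,h_6), S(h_5,h_6)) all reduce to 0 modulo the current basis, so we have a Gröbner basis.
Inter-reduce: drop elements whose leading term is divisible by another's, tail-reduce, and make monic.
Reduced Gröbner basis: {a - 5/63c, b - 4c + 1, c^2 + 4/5c}.
Label its elements g_1 = a - 5/63c, g_2 = b - 4c + 1, g_3 = c^2 + 4/5c.

Reduce p = 3a - 5/21c modulo G:
  leading term a: subtract (3)·g_1 from 3a - 5/21c → 0
  normal form = 0.
Since the normal form is 0, p ∈ I.

The remainder on division by a Gröbner basis is unique — it is the normal form.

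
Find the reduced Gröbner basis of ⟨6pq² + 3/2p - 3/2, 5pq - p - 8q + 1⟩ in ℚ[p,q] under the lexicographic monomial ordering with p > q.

G = {p + 160/29q² + 12/29q - 1, q³ - ⅛q² + 3/32q}

Buchberger's algorithm terminates because the ascending chain of leading-term ideals stabilizes.

f_1 = 6pq² + 3/2p - 3/2, LT = pq².
f_2 = 5pq - p - 8q + 1, LT = pq.

S(f_1,f_2): lcm = pq². S = ⅕pq + ¼p + 8/5q² - ⅕q - ¼.
  reduce S modulo (f_1, f_2):
  remainder 29/100p + 8/5q² + 3/25q - 29/100 ≠ 0; add g_3 = 29/100p + 8/5q² + 3/25q - 29/100 to the basis.

S(f_1,g_3): lcm = pq². S = ¼p - 160/29q⁴ - 12/29q³ + q² - ¼.
  reduce S modulo (f_1, f_2, g_3):
  remainder -160/29q⁴ - 12/29q³ - 11/29q² - 3/29q ≠ 0; add g_4 = -160/29q⁴ - 12/29q³ - 11/29q² - 3/29q to the basis.

S(f_2,g_3): lcm = pq. S = -⅕p - 160/29q³ - 12/29q² - ⅗q + ⅕.
  reduce S modulo (f_1, f_2, g_3, g_4):
  remainder -160/29q³ + 20/29q² - 15/29q ≠ 0; add g_5 = -160/29q³ + 20/29q² - 15/29q to the basis.

The other S-polynomials (S(f_1,g_4), S(f_2,g_4), S(g_3,g_4), S(f_1,g_5), S(f_2,g_5), S(g_3,g_5), S(g_4,g_5)) all reduce to 0 modulo the current basis, so we have a Gröbner basis.
Inter-reduce: drop elements whose leading term is divisible by another's, tail-reduce, and make monic.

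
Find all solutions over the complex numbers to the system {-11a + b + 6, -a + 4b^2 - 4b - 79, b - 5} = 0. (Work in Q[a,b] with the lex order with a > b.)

{(1, 5)}

Compute a lex Gröbner basis by Buchberger's algorithm.
f_1 = -11a + b + 6, LT = a.
f_2 = -a + 4b^2 - 4b - 79, LT = a.
f_3 = b - 5, LT = b.

The S-polynomials (S(f_1,f_2), S(f_1,f_3), S(f_2,f_3)) all reduce to 0 modulo the current basis, so we have a Gröbner basis.
Inter-reduce: drop elements whose leading term is divisible by another's, tail-reduce, and make monic.
Reduced Gröbner basis: {a - 1, b - 5}.

Elimination: the polynomial b - 5 lies in the elimination ideal for b, so b ∈ {5}. For each such b, the remaining basis elements (now univariate) give the rest of the solution.
  b = 5: the earlier basis element becomes a - 1 = 0, giving a = 1 — point (1, 5).
This is the nonlinear analogue of row-reducing a linear system.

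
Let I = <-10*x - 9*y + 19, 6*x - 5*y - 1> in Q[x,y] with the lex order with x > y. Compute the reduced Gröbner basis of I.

G = {x - 1, y - 1}

This is the nonlinear analogue of row-reducing a linear system.

f_1 = -10*x - 9*y + 19, LT = x.
f_2 = 6*x - 5*y - 1, LT = x.

S(f_1,f_2): lcm = x. S = 26/15*y - 26/15.
  leading term y: no divisor's leading term divides it; move 26/15*y to the remainder.
  leading term 1: no divisor's leading term divides it; move -26/15 to the remainder.
  remainder 26/15*y - 26/15 ≠ 0; add g_3 = 26/15*y - 26/15 to the basis.

The other S-polynomials (S(f_1,g_3), S(f_2,g_3)) all reduce to 0 modulo the current basis, so we have a Gröbner basis.
Inter-reduce: drop elements whose leading term is divisible by another's, tail-reduce, and make monic.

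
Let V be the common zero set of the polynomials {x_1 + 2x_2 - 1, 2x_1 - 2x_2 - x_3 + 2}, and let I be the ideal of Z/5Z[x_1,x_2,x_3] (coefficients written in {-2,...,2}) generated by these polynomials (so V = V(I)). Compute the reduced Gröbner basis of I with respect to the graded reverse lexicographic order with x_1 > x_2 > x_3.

f_1 = x_1 + 2x_2 - 1, LT = x_1.
f_2 = 2x_1 - 2x_2 - x_3 + 2, LT = x_1.

S(f_1,f_2): lcm = x_1. S = -2x_2 - 2x_3 - 2.
  reduce S modulo (f_1, f_2):
  remainder -2x_2 - 2x_3 - 2 ≠ 0; add g_3 = -2x_2 - 2x_3 - 2 to the basis.

The other S-polynomials (S(f_1,g_3), S(f_2,g_3)) all reduce to 0 modulo the current basis, so we have a Gröbner basis.
Inter-reduce: drop elements whose leading term is divisible by another's, tail-reduce, and make monic.

G = {x_1 - 2x_3 + 2, x_2 + x_3 + 1}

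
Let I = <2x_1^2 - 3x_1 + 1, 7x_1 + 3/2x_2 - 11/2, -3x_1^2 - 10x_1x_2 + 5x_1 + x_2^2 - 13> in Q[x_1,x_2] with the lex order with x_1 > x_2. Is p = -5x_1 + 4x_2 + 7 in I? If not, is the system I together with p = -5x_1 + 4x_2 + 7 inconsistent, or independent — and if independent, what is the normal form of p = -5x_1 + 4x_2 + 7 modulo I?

First compute the reduced Gröbner basis of I by Buchberger's algorithm.
f_1 = 2x_1^2 - 3x_1 + 1, LT = x_1^2.
f_2 = 7x_1 + 3/2x_2 - 11/2, LT = x_1.
f_3 = -3x_1^2 - 10x_1x_2 + 5x_1 + x_2^2 - 13, LT = x_1^2.

S(f_1,f_2): lcm = x_1^2. S = -3/14x_1x_2 - 5/7x_1 + 1/2.
  reduce S modulo (f_1, f_2, f_3):
  remainder 9/196x_2^2 - 3/196x_2 - 3/49 ≠ 0; add h_4 = 9/196x_2^2 - 3/196x_2 - 3/49 to the basis.

S(f_1,f_3): lcm = x_1^2. S = -10/3x_1x_2 + 1/6x_1 + 1/3x_2^2 - 23/6.
  reduce S modulo (f_1, f_2, f_3, h_4):
  remainder -83/36x_2 - 83/36 ≠ 0; add h_5 = -83/36x_2 - 83/36 to the basis.

The other S-polynomials (S(f_2,f_3), S(f_1,h_4), S(f_2,h_4), S(f_3,h_4), S(f_1,h_5), S(f_2,h_5), S(f_3,h_5), S(h_4,h_5)) all reduce to 0 modulo the current basis, so we have a Gröbner basis.
Inter-reduce: drop elements whose leading term is divisible by another's, tail-reduce, and make monic.
Reduced Gröbner basis: {x_1 - 1, x_2 + 1}.
Label its elements g_1 = x_1 - 1, g_2 = x_2 + 1.

Reduce p = -5x_1 + 4x_2 + 7 modulo G:
  leading term x_1: subtract (-5)·g_1 from -5x_1 + 4x_2 + 7 → 4x_2 + 2
  leading term x_2: subtract (4)·g_2 from 4x_2 + 2 → -2
  leading term 1: no divisor's leading term divides it; move -2 to the remainder.
  normal form = -2.
The normal form is nonzero, so p ∉ I. Since p minus its normal form lies in I, I + (p) = I + (r) where r = -2; decide whether this ideal is the whole ring.
Here r = -2 is a nonzero constant, hence a unit: 1 ∈ I + (p), the Gröbner basis of I + (p) is {1}, and the enlarged system has no common solution — adjoining p is inconsistent.

Adjoining -5x_1 + 4x_2 + 7 makes the ideal the whole ring: the system is inconsistent.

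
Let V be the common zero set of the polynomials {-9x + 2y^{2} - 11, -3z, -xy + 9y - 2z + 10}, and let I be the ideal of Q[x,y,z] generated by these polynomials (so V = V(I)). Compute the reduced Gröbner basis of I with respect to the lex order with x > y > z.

f_1 = -9x + 2y^{2} - 11, LT = x.
f_2 = -3z, LT = z.
f_3 = -xy + 9y - 2z + 10, LT = xy.

S(f_1,f_3): lcm = xy. S = -\tfrac{2}{9}y^{3} + \tfrac{92}{9}y - 2z + 10.
  reduce S modulo (f_1, f_2, f_3):
  remainder -\tfrac{2}{9}y^{3} + \tfrac{92}{9}y + 10 ≠ 0; add g_4 = -\tfrac{2}{9}y^{3} + \tfrac{92}{9}y + 10 to the basis.

The other S-polynomials (S(f_1,f_2), S(f_2,f_3), S(f_1,g_4), S(f_2,g_4), S(f_3,g_4)) all reduce to 0 modulo the current basis, so we have a Gröbner basis.
Inter-reduce: drop elements whose leading term is divisible by another's, tail-reduce, and make monic.

G = {x - \tfrac{2}{9}y^{2} + \tfrac{11}{9}, y^{3} - 46y - 45, z}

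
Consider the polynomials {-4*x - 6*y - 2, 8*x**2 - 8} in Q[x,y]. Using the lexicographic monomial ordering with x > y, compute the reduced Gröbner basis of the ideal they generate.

G = {x + 3/2*y + 1/2, y**2 + 2/3*y - 1/3}

f_1 = -4*x - 6*y - 2, LT = x.
f_2 = 8*x**2 - 8, LT = x**2.

S(f_1,f_2): lcm = x**2. S = 3/2*x*y + 1/2*x + 1.
  leading term x*y: subtract (-3/8*y)·f_1 from 3/2*x*y + 1/2*x + 1 → 1/2*x - 9/4*y**2 - 3/4*y + 1
  leading term x: subtract (-1/8)·f_1 from 1/2*x - 9/4*y**2 - 3/4*y + 1 → -9/4*y**2 - 3/2*y + 3/4
  leading term y**2: no divisor's leading term divides it; move -9/4*y**2 to the remainder.
  leading term y: no divisor's leading term divides it; move -3/2*y to the remainder.
  leading term 1: no divisor's leading term divides it; move 3/4 to the remainder.
  remainder -9/4*y**2 - 3/2*y + 3/4 ≠ 0; add g_3 = -9/4*y**2 - 3/2*y + 3/4 to the basis.

The other S-polynomials (S(f_1,g_3), S(f_2,g_3)) all reduce to 0 modulo the current basis, so we have a Gröbner basis.
Inter-reduce: drop elements whose leading term is divisible by another's, tail-reduce, and make monic.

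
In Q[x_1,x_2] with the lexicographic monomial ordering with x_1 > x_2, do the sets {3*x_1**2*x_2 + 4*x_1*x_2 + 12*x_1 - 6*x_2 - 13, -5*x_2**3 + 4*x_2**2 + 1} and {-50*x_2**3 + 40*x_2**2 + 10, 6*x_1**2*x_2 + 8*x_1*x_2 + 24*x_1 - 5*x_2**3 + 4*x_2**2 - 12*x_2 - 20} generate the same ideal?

Since reduced Gröbner bases are canonical representatives of ideals under a given ordering, it suffices to compute and compare them.
Buchberger on the first generating set:
f_1 = 3*x_1**2*x_2 + 4*x_1*x_2 + 12*x_1 - 6*x_2 - 13, LT = x_1**2*x_2.
f_2 = -5*x_2**3 + 4*x_2**2 + 1, LT = x_2**3.

S(f_1,f_2): lcm = x_1**2*x_2**3. S = 4/5*x_1**2*x_2**2 + 1/5*x_1**2 + 4/3*x_1*x_2**3 + 4*x_1*x_2**2 - 2*x_2**3 - 13/3*x_2**2.
  leading term x_1**2*x_2**2: subtract (4/15*x_2)·f_1 from 4/5*x_1**2*x_2**2 + 1/5*x_1**2 + 4/3*x_1*x_2**3 + 4*x_1*x_2**2 - 2*x_2**3 - 13/3*x_2**2 → 1/5*x_1**2 + 4/3*x_1*x_2**3 + 44/15*x_1*x_2**2 - 16/5*x_1*x_2 - 2*x_2**3 - 41/15*x_2**2 + 52/15*x_2
  leading term x_1**2: no divisor's leading term divides it; move 1/5*x_1**2 to the remainder.
  leading term x_1*x_2**3: subtract (-4/15*x_1)·f_2 from 4/3*x_1*x_2**3 + 44/15*x_1*x_2**2 - 16/5*x_1*x_2 - 2*x_2**3 - 41/15*x_2**2 + 52/15*x_2 → 4*x_1*x_2**2 - 16/5*x_1*x_2 + 4/15*x_1 - 2*x_2**3 - 41/15*x_2**2 + 52/15*x_2
  leading term x_1*x_2**2: no divisor's leading term divides it; move 4*x_1*x_2**2 to the remainder.
  leading term x_1*x_2: no divisor's leading term divides it; move -16/5*x_1*x_2 to the remainder.
  leading term x_1: no divisor's leading term divides it; move 4/15*x_1 to the remainder.
  leading term x_2**3: subtract (2/5)·f_2 from -2*x_2**3 - 41/15*x_2**2 + 52/15*x_2 → -13/3*x_2**2 + 52/15*x_2 - 2/5
  leading term x_2**2: no divisor's leading term divides it; move -13/3*x_2**2 to the remainder.
  leading term x_2: no divisor's leading term divides it; move 52/15*x_2 to the remainder.
  leading term 1: no divisor's leading term divides it; move -2/5 to the remainder.
  remainder 1/5*x_1**2 + 4*x_1*x_2**2 - 16/5*x_1*x_2 + 4/15*x_1 - 13/3*x_2**2 + 52/15*x_2 - 2/5 ≠ 0; add g_3 = 1/5*x_1**2 + 4*x_1*x_2**2 - 16/5*x_1*x_2 + 4/15*x_1 - 13/3*x_2**2 + 52/15*x_2 - 2/5 to the basis.

The other S-polynomials (S(f_1,g_3), S(f_2,g_3)) all reduce to 0 modulo the current basis, so we have a Gröbner basis.
Inter-reduce: drop elements whose leading term is divisible by another's, tail-reduce, and make monic.
Reduced Gröbner basis: {x_1**2 + 20*x_1*x_2**2 - 16*x_1*x_2 + 4/3*x_1 - 65/3*x_2**2 + 52/3*x_2 - 2, x_2**3 - 4/5*x_2**2 - 1/5}.

Buchberger on the second generating set:
h_1 = -50*x_2**3 + 40*x_2**2 + 10, LT = x_2**3.
h_2 = 6*x_1**2*x_2 + 8*x_1*x_2 + 24*x_1 - 5*x_2**3 + 4*x_2**2 - 12*x_2 - 20, LT = x_1**2*x_2.

S(h_1,h_2): lcm = x_1**2*x_2**3. S = -4/5*x_1**2*x_2**2 - 1/5*x_1**2 - 4/3*x_1*x_2**3 - 4*x_1*x_2**2 + 5/6*x_2**5 - 2/3*x_2**4 + 2*x_2**3 + 10/3*x_2**2.
  leading term x_1**2*x_2**2: subtract (-2/15*x_2)·h_2 from -4/5*x_1**2*x_2**2 - 1/5*x_1**2 - 4/3*x_1*x_2**3 - 4*x_1*x_2**2 + 5/6*x_2**5 - 2/3*x_2**4 + 2*x_2**3 + 10/3*x_2**2 → -1/5*x_1**2 - 4/3*x_1*x_2**3 - 44/15*x_1*x_2**2 + 16/5*x_1*x_2 + 5/6*x_2**5 - 4/3*x_2**4 + 38/15*x_2**3 + 26/15*x_2**2 - 8/3*x_2
  leading term x_1**2: no divisor's leading term divides it; move -1/5*x_1**2 to the remainder.
  leading term x_1*x_2**3: subtract (2/75*x_1)·h_1 from -4/3*x_1*x_2**3 - 44/15*x_1*x_2**2 + 16/5*x_1*x_2 + 5/6*x_2**5 - 4/3*x_2**4 + 38/15*x_2**3 + 26/15*x_2**2 - 8/3*x_2 → -4*x_1*x_2**2 + 16/5*x_1*x_2 - 4/15*x_1 + 5/6*x_2**5 - 4/3*x_2**4 + 38/15*x_2**3 + 26/15*x_2**2 - 8/3*x_2
  leading term x_1*x_2**2: no divisor's leading term divides it; move -4*x_1*x_2**2 to the remainder.
  leading term x_1*x_2: no divisor's leading term divides it; move 16/5*x_1*x_2 to the remainder.
  leading term x_1: no divisor's leading term divides it; move -4/15*x_1 to the remainder.
  leading term x_2**5: subtract (-1/60*x_2**2)·h_1 from 5/6*x_2**5 - 4/3*x_2**4 + 38/15*x_2**3 + 26/15*x_2**2 - 8/3*x_2 → -2/3*x_2**4 + 38/15*x_2**3 + 19/10*x_2**2 - 8/3*x_2
  leading term x_2**4: subtract (1/75*x_2)·h_1 from -2/3*x_2**4 + 38/15*x_2**3 + 19/10*x_2**2 - 8/3*x_2 → 2*x_2**3 + 19/10*x_2**2 - 14/5*x_2
  leading term x_2**3: subtract (-1/25)·h_1 from 2*x_2**3 + 19/10*x_2**2 - 14/5*x_2 → 7/2*x_2**2 - 14/5*x_2 + 2/5
  leading term x_2**2: no divisor's leading term divides it; move 7/2*x_2**2 to the remainder.
  leading term x_2: no divisor's leading term divides it; move -14/5*x_2 to the remainder.
  leading term 1: no divisor's leading term divides it; move 2/5 to the remainder.
  remainder -1/5*x_1**2 - 4*x_1*x_2**2 + 16/5*x_1*x_2 - 4/15*x_1 + 7/2*x_2**2 - 14/5*x_2 + 2/5 ≠ 0; add k_3 = -1/5*x_1**2 - 4*x_1*x_2**2 + 16/5*x_1*x_2 - 4/15*x_1 + 7/2*x_2**2 - 14/5*x_2 + 2/5 to the basis.

The other S-polynomials (S(h_1,k_3), S(h_2,k_3)) all reduce to 0 modulo the current basis, so we have a Gröbner basis.
Inter-reduce: drop elements whose leading term is divisible by another's, tail-reduce, and make monic.
Reduced Gröbner basis: {x_1**2 + 20*x_1*x_2**2 - 16*x_1*x_2 + 4/3*x_1 - 35/2*x_2**2 + 14*x_2 - 2, x_2**3 - 4/5*x_2**2 - 1/5}.

These differ, so the ideals are not equal.

No, the ideals differ.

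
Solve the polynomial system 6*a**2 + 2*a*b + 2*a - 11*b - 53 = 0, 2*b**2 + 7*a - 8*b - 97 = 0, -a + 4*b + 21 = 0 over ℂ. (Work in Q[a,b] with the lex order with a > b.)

Compute a lex Gröbner basis by Buchberger's algorithm.
f_1 = 6*a**2 + 2*a*b + 2*a - 11*b - 53, LT = a**2.
f_2 = 7*a + 2*b**2 - 8*b - 97, LT = a.
f_3 = -a + 4*b + 21, LT = a.

S(f_1,f_2): lcm = a**2. S = -2/7*a*b**2 + 31/21*a*b + 298/21*a - 11/6*b - 53/6.
  reduce S modulo (f_1, f_2, f_3):
  remainder 4/49*b**4 - 110/147*b**3 - 310/49*b**2 + 10243/294*b + 18405/98 ≠ 0; add h_4 = 4/49*b**4 - 110/147*b**3 - 310/49*b**2 + 10243/294*b + 18405/98 to the basis.

S(f_1,f_3): lcm = a**2. S = 13/3*a*b + 64/3*a - 11/6*b - 53/6.
  reduce S modulo (f_1, f_2, f_3, h_4):
  remainder -26/21*b**3 - 8/7*b**2 + 3469/42*b + 4015/14 ≠ 0; add h_5 = -26/21*b**3 - 8/7*b**2 + 3469/42*b + 4015/14 to the basis.

S(f_2,f_3): lcm = a. S = 2/7*b**2 + 20/7*b + 50/7.
  reduce S modulo (f_1, f_2, f_3, h_4, h_5):
  remainder 2/7*b**2 + 20/7*b + 50/7 ≠ 0; add h_6 = 2/7*b**2 + 20/7*b + 50/7 to the basis.

S(h_4,h_5): lcm = b**4. S = -787/78*b**3 - 561/52*b**2 + 205429/312*b + 18405/8.
  reduce S modulo (f_1, f_2, f_3, h_4, h_5, h_6):
  remainder 49/676*b + 245/676 ≠ 0; add h_7 = 49/676*b + 245/676 to the basis.

The other S-polynomials (S(f_1,h_4), S(f_2,h_4), S(f_3,h_4), S(f_1,h_5), S(f_2,h_5), S(f_3,h_5), S(f_1,h_6), S(f_2,h_6), S(f_3,h_6), S(h_4,h_6), S(h_5,h_6), S(f_1,h_7), S(f_2,h_7), S(f_3,h_7), S(h_4,h_7), S(h_5,h_7), S(h_6,h_7)) all reduce to 0 modulo the current basis, so we have a Gröbner basis.
Inter-reduce: drop elements whose leading term is divisible by another's, tail-reduce, and make monic.
Reduced Gröbner basis: {a - 1, b + 5}.

From the last basis element, b + 5 = 0, so b takes values in {-5}. Each choice, substituted upward through the basis, yields the corresponding point(s) of the solution set.
  b = -5: the earlier basis element becomes a - 1 = 0, giving a = 1 — point (1, -5).

{(1, -5)}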